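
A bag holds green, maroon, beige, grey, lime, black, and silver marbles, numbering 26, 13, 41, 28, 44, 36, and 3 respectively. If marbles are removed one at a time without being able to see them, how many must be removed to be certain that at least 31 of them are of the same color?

Treat the 7 colors as pigeonholes.
In the worst case we take at most 30 of each color, but all 26 green, all 13 maroon, all 28 grey, and all 3 silver (fewer than 30), giving 26 + 13 + 30 + 28 + 30 + 30 + 3 = 160.
One more marble then forces some color to 31, so 160 + 1 = 161.

161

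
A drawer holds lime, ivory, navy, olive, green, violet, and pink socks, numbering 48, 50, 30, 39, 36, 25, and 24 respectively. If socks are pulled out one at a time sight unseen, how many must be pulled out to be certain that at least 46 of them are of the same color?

Treat the 7 colors as pigeonholes.
In the worst case we take at most 45 of each color, but all 30 navy, all 39 olive, all 36 green, all 25 violet, and all 24 pink (fewer than 45), giving 45 + 45 + 30 + 39 + 36 + 25 + 24 = 244.
One more sock then forces some color to 46, so 244 + 1 = 245.

245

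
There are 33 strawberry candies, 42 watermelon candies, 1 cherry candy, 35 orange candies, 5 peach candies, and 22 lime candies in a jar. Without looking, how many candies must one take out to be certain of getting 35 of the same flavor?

Treat the 6 flavors as pigeonholes.
In the worst case we take at most 34 of each flavor, but all 33 strawberry, all 1 cherry, all 5 peach, and all 22 lime (fewer than 34), giving 33 + 34 + 1 + 34 + 5 + 22 = 129.
One more candy then forces some flavor to 35, so 129 + 1 = 130.

130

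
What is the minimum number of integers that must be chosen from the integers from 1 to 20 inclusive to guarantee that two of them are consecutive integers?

Partition {1, …, 20} into 10 pairs: {1,2}, {3,4}, …, {19,20}.
Choosing 10 integers — say the 10 even numbers 2, 4, …, 20 — takes one from each pair and avoids the property.
Choosing 11 forces two into the same pair by pigeonhole, and those are consecutive. So 11.

11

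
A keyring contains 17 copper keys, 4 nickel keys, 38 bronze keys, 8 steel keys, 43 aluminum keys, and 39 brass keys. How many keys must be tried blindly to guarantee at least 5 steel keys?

To avoid steel keys as long as possible, exhaust the other 5 types first.
The worst case draws every non-steel key first: 17 + 4 + 38 + 43 + 39 = 141.
The next 5 draws are then forced to be steel, giving 141 + 5 = 146.

146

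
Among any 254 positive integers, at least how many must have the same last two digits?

There are 100 possible two-digit endings, which serve as the pigeonholes.
If each of the 100 possible two-digit endings held at most 2, the total would be at most 100 × 2 = 200 < 254, a contradiction.
So at least one holds ⌈254/100⌉ = 3.

3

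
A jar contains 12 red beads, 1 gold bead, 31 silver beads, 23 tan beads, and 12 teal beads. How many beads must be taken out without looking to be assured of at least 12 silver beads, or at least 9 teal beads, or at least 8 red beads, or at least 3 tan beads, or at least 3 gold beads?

Each of the 5 colors has its own threshold; avoid all of them simultaneously.
The worst case stops just short of every target: 7 red, all 1 gold, 11 silver, 2 tan, 8 teal — 7 + 1 + 11 + 2 + 8 = 29 beads.
One more bead must push some color to its target, so 29 + 1 = 30.

30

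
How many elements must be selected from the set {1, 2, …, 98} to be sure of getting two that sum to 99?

50

Partition {1, …, 98} into 49 pairs: {1,98}, {2,97}, …, {49,50}.
Choosing 49 integers — say the integers 1 through 49 — takes one from each pair and avoids the property.
Choosing 50 forces two into the same pair by pigeonhole, and those sum to 99. So 50.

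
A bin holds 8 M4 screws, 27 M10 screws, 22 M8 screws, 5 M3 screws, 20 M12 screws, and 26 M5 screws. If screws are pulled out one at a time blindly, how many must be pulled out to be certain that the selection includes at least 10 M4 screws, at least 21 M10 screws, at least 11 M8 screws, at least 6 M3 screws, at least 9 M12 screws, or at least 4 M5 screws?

55

The worst case stops just short of every target: all 8 M4, 20 M10, 10 M8, 5 M3, 8 M12, 3 M5 — 8 + 20 + 10 + 5 + 8 + 3 = 54 screws.
One more screw must push some size to its target, so 54 + 1 = 55.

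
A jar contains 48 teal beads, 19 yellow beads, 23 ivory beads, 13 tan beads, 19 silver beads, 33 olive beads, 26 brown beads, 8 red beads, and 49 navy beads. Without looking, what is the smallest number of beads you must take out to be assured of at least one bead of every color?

The hardest color to obtain is red: we could draw every other bead first — 238 − 8 = 230 beads — without a single red one.
The next draw must be red, so 230 + 1 = 231.

231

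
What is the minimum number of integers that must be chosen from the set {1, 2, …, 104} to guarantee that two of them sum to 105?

53

Partition {1, …, 104} into 52 pairs: {1,104}, {2,103}, …, {52,53}.
Choosing 52 integers — say the integers 1 through 52 — takes one from each pair and avoids the property.
Choosing 53 forces two into the same pair by pigeonhole, and those sum to 105. So 53.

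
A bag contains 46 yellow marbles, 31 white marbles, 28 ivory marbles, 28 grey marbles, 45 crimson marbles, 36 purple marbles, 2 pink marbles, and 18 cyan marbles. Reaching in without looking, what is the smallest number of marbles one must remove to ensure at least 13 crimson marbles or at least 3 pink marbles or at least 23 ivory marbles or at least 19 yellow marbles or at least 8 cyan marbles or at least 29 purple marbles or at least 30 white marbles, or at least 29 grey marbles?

147

The worst case stops just short of every target: 18 yellow, 29 white, 22 ivory, 28 grey, 12 crimson, 28 purple, 2 pink, 7 cyan — 18 + 29 + 22 + 28 + 12 + 28 + 2 + 7 = 146 marbles.
One more marble must push some color to its target, so 146 + 1 = 147.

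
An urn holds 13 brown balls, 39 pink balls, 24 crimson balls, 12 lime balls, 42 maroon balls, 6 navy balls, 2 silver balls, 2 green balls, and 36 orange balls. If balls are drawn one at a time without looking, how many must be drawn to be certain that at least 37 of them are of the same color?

Treat the 9 colors as pigeonholes.
In the worst case we take at most 36 of each color, but all 13 brown, all 24 crimson, all 12 lime, all 6 navy, all 2 silver, and all 2 green (fewer than 36), giving 13 + 36 + 24 + 12 + 36 + 6 + 2 + 2 + 36 = 167.
One more ball then forces some color to 37, so 167 + 1 = 168.

168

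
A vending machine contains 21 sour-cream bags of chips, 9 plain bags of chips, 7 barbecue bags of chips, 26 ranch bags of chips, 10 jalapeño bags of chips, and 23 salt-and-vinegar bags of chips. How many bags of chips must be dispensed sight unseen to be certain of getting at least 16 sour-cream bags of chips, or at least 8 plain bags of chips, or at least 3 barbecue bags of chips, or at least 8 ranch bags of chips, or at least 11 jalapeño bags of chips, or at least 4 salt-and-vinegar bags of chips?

The worst case stops just short of every target: 15 sour-cream, 7 plain, 2 barbecue, 7 ranch, 10 jalapeño, 3 salt-and-vinegar — 15 + 7 + 2 + 7 + 10 + 3 = 44 bags of chips.
One more bag of chips must push some flavor to its target, so 44 + 1 = 45.

45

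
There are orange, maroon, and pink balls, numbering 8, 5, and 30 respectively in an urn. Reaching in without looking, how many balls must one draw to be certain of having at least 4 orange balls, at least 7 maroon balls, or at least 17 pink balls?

Each of the 3 colors has its own threshold; avoid all of them simultaneously.
The worst case stops just short of every target: 3 orange, all 5 maroon, 16 pink — 3 + 5 + 16 = 24 balls.
One more ball must push some color to its target, so 24 + 1 = 25.

25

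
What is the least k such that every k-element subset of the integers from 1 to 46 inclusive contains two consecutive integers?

24

Partition {1, …, 46} into 23 pairs: {1,2}, {3,4}, …, {45,46}.
Choosing 23 integers — say the 23 even numbers 2, 4, …, 46 — takes one from each pair and avoids the property.
Choosing 24 forces two into the same pair by pigeonhole, and those are consecutive. So 24.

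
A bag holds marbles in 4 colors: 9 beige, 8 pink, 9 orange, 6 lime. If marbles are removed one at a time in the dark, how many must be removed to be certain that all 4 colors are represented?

27

The hardest color to obtain is lime: we could draw every other marble first — 32 − 6 = 26 marbles — without a single lime one.
The next draw must be lime, so 26 + 1 = 27.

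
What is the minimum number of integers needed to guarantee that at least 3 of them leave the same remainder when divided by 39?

There are 39 residue classes modulo 39 acting as pigeonholes.
With 39 × 2 = 78 integers we could place exactly 2 in each, with no class reaching 3.
One more forces some class to hold 3, so 78 + 1 = 79.

79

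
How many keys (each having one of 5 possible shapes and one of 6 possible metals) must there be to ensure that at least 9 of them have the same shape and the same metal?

241

There are 5 × 6 = 30 (shape, metal) combinations acting as pigeonholes.
With 30 × 8 = 240 keys we could place exactly 8 in each, with no (shape, metal) pair reaching 9.
One more forces some (shape, metal) pair to hold 9, so 240 + 1 = 241.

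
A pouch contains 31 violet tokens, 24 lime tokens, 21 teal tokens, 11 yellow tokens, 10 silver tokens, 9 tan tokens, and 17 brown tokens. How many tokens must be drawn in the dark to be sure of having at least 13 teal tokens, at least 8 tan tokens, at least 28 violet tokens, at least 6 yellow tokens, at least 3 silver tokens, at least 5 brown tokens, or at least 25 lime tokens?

82

The worst case stops just short of every target: 27 violet, 24 lime, 12 teal, 5 yellow, 2 silver, 7 tan, 4 brown — 27 + 24 + 12 + 5 + 2 + 7 + 4 = 81 tokens.
One more token must push some color to its target, so 81 + 1 = 82.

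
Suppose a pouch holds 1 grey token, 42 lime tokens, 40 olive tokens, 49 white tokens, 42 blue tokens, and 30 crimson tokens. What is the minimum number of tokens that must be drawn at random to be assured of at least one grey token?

The worst case draws every non-grey token first: 42 + 40 + 49 + 42 + 30 = 203.
The next draw is then forced to be grey, giving 203 + 1 = 204.

204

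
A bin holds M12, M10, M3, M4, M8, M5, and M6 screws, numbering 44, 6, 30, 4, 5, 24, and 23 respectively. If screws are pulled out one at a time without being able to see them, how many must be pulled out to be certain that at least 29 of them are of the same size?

Treat the 7 sizes as pigeonholes.
In the worst case we take at most 28 of each size, but all 6 M10, all 4 M4, all 5 M8, all 24 M5, and all 23 M6 (fewer than 28), giving 28 + 6 + 28 + 4 + 5 + 24 + 23 = 118.
One more screw then forces some size to 29, so 118 + 1 = 119.

119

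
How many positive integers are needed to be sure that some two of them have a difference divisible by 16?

Two integers differ by a multiple of 16 exactly when they share a remainder mod 16.
There are 16 residue classes mod 16, so 16 integers can all lie in distinct classes.
One more integer must repeat a residue, giving a difference divisible by 16. So n = 16 + 1 = 17.

17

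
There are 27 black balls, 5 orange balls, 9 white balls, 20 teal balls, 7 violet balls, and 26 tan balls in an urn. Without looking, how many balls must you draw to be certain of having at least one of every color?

90

The hardest color to obtain is orange: we could draw every other ball first — 94 − 5 = 89 balls — without a single orange one.
The next draw must be orange, so 89 + 1 = 90.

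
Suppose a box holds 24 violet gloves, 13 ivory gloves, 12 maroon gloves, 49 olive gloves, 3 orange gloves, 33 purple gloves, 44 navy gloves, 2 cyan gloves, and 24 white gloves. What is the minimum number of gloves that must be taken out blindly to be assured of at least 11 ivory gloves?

The worst case draws every non-ivory glove first: 24 + 12 + 49 + 3 + 33 + 44 + 2 + 24 = 191.
The next 11 draws are then forced to be ivory, giving 191 + 11 = 202.

202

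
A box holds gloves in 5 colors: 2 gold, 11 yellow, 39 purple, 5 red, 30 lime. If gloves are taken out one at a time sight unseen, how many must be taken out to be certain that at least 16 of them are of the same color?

In the worst case we take at most 15 of each color, but all 2 gold, all 11 yellow, and all 5 red (fewer than 15), giving 2 + 11 + 15 + 5 + 15 = 48.
One more glove then forces some color to 16, so 48 + 1 = 49.

49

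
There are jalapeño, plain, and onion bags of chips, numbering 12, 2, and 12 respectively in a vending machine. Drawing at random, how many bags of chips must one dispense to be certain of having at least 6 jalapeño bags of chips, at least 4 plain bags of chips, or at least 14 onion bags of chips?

The worst case stops just short of every target: 5 jalapeño, all 2 plain, all 12 onion — 5 + 2 + 12 = 19 bags of chips.
One more bag of chips must push some flavor to its target, so 19 + 1 = 20.

20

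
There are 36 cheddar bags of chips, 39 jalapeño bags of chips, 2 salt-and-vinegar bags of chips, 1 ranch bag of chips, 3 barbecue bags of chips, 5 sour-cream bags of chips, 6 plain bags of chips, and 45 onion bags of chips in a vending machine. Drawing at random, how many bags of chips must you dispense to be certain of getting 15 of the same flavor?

60

In the worst case we take at most 14 of each flavor, but all 2 salt-and-vinegar, all 1 ranch, all 3 barbecue, all 5 sour-cream, and all 6 plain (fewer than 14), giving 14 + 14 + 2 + 1 + 3 + 5 + 6 + 14 = 59.
One more bag of chips then forces some flavor to 15, so 59 + 1 = 60.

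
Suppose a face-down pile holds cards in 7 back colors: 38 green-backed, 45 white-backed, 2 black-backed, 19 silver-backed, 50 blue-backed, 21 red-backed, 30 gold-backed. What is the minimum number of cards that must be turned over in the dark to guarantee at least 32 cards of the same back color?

Treat the 7 back colors as pigeonholes.
In the worst case we take at most 31 of each back color, but all 2 black-backed, all 19 silver-backed, all 21 red-backed, and all 30 gold-backed (fewer than 31), giving 31 + 31 + 2 + 19 + 31 + 21 + 30 = 165.
One more card then forces some back color to 32, so 165 + 1 = 166.

166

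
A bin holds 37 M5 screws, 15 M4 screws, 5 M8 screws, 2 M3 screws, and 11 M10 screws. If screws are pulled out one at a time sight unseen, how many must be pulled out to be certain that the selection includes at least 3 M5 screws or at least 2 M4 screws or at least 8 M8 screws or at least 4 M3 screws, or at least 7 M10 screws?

The worst case stops just short of every target: 2 M5, 1 M4, all 5 M8, all 2 M3, 6 M10 — 2 + 1 + 5 + 2 + 6 = 16 screws.
One more screw must push some size to its target, so 16 + 1 = 17.

17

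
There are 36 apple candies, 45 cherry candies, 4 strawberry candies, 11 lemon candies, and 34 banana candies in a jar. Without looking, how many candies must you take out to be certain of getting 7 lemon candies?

The worst case draws every non-lemon candy first: 36 + 45 + 4 + 34 = 119.
The next 7 draws are then forced to be lemon, giving 119 + 7 = 126.

126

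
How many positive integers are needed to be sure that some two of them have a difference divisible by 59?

Two integers differ by a multiple of 59 exactly when they share a remainder mod 59.
There are 59 residue classes mod 59, so 59 integers can all lie in distinct classes.
One more integer must repeat a residue, giving a difference divisible by 59. So n = 59 + 1 = 60.

60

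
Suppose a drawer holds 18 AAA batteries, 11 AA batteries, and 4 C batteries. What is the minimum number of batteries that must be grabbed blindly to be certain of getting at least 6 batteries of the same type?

15

In the worst case we take at most 5 of each type, but all 4 C (fewer than 5), giving 5 + 5 + 4 = 14.
One more battery then forces some type to 6, so 14 + 1 = 15.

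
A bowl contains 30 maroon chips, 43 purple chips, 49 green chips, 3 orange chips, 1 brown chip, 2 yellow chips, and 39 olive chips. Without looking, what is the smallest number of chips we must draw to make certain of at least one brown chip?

167

The worst case draws every non-brown chip first: 30 + 43 + 49 + 3 + 2 + 39 = 166.
The next draw is then forced to be brown, giving 166 + 1 = 167.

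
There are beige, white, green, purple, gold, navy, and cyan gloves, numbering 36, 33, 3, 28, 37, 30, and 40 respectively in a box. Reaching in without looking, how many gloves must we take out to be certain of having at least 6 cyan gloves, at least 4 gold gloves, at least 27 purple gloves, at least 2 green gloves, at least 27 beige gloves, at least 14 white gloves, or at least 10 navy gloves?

The worst case stops just short of every target: 26 beige, 13 white, 1 green, 26 purple, 3 gold, 9 navy, 5 cyan — 26 + 13 + 1 + 26 + 3 + 9 + 5 = 83 gloves.
One more glove must push some color to its target, so 83 + 1 = 84.

84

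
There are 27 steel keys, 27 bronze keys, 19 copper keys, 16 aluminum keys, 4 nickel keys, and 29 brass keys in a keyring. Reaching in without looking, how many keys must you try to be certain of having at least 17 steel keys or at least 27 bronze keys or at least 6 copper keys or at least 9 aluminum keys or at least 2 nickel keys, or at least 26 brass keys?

Each of the 6 types has its own threshold; avoid all of them simultaneously.
The worst case stops just short of every target: 16 steel, 26 bronze, 5 copper, 8 aluminum, 1 nickel, 25 brass — 16 + 26 + 5 + 8 + 1 + 25 = 81 keys.
One more key must push some type to its target, so 81 + 1 = 82.

82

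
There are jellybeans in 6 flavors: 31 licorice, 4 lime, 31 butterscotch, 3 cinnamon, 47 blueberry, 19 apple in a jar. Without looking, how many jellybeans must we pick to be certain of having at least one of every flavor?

133

The hardest flavor to obtain is cinnamon: we could draw every other jellybean first — 135 − 3 = 132 jellybeans — without a single cinnamon one.
The next draw must be cinnamon, so 132 + 1 = 133.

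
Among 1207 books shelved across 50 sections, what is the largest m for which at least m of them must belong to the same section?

The 1207 books fall into 50 sections.
If each of the 50 sections held at most 24, the total would be at most 50 × 24 = 1200 < 1207, a contradiction.
So at least one holds ⌈1207/50⌉ = 25.

25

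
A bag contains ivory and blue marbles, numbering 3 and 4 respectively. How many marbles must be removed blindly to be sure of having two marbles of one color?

The worst case takes 1 marble of each color without reaching 2 of any: 2 × 1 = 2.
The next marble must bring some color to 2, so 2 + 1 = 3.

3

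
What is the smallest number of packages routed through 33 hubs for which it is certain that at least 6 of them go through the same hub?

166

There are 33 hubs acting as pigeonholes.
With 33 × 5 = 165 packages we could place exactly 5 in each, with no class reaching 6.
One more forces some class to hold 6, so 165 + 1 = 166.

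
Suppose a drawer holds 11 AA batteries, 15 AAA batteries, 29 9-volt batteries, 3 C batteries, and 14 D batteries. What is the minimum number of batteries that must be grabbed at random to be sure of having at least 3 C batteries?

72

To avoid C batteries as long as possible, exhaust the other 4 types first.
The worst case draws every non-C battery first: 11 + 15 + 29 + 14 = 69.
The next 3 draws are then forced to be C, giving 69 + 3 = 72.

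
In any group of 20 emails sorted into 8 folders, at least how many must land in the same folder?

3

The 20 emails fall into 8 folders.
If each of the 8 folders held at most 2, the total would be at most 8 × 2 = 16 < 20, a contradiction.
So at least one holds ⌈20/8⌉ = 3.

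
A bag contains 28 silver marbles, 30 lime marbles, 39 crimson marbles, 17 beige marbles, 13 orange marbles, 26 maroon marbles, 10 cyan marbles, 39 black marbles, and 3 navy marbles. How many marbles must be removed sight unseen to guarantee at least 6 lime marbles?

The worst case draws every non-lime marble first: 28 + 39 + 17 + 13 + 26 + 10 + 39 + 3 = 175.
The next 6 draws are then forced to be lime, giving 175 + 6 = 181.

181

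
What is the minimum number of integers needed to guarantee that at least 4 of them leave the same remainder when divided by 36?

109

There are 36 residue classes modulo 36 acting as pigeonholes.
With 36 × 3 = 108 integers we could place exactly 3 in each, with no class reaching 4.
One more forces some class to hold 4, so 108 + 1 = 109.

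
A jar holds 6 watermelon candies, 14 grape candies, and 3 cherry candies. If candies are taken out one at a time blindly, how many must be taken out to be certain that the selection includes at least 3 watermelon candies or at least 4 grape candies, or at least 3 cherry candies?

The worst case stops just short of every target: 2 watermelon, 3 grape, 2 cherry — 2 + 3 + 2 = 7 candies.
One more candy must push some flavor to its target, so 7 + 1 = 8.

8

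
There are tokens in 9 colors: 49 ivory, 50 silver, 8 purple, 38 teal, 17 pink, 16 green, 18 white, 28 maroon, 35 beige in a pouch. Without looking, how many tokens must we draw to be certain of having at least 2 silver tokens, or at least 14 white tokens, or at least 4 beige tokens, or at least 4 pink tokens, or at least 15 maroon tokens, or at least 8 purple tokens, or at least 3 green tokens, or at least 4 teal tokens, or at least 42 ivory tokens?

88

Each of the 9 colors has its own threshold; avoid all of them simultaneously.
The worst case stops just short of every target: 41 ivory, 1 silver, 7 purple, 3 teal, 3 pink, 2 green, 13 white, 14 maroon, 3 beige — 41 + 1 + 7 + 3 + 3 + 2 + 13 + 14 + 3 = 87 tokens.
One more token must push some color to its target, so 87 + 1 = 88.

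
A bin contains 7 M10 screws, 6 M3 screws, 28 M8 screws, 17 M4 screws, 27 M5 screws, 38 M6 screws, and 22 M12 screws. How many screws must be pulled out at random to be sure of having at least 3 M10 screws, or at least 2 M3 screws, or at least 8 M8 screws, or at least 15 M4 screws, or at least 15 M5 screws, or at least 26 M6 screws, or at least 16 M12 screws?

The worst case stops just short of every target: 2 M10, 1 M3, 7 M8, 14 M4, 14 M5, 25 M6, 15 M12 — 2 + 1 + 7 + 14 + 14 + 25 + 15 = 78 screws.
One more screw must push some size to its target, so 78 + 1 = 79.

79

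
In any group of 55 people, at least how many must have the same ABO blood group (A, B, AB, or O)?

There are 4 ABO blood groups, which serve as the pigeonholes.
If each of the 4 ABO blood groups held at most 13, the total would be at most 4 × 13 = 52 < 55, a contradiction.
So at least one holds ⌈55/4⌉ = 14.

14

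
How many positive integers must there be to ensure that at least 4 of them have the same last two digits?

301

There are 100 possible two-digit endings acting as pigeonholes.
With 100 × 3 = 300 positive integers we could place exactly 3 in each, with no class reaching 4.
One more forces some class to hold 4, so 300 + 1 = 301.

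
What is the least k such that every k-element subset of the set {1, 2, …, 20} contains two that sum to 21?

11

Partition {1, …, 20} into 10 pairs: {1,20}, {2,19}, …, {10,11}.
Choosing 10 integers — say the integers 1 through 10 — takes one from each pair and avoids the property.
Choosing 11 forces two into the same pair by pigeonhole, and those sum to 21. So 11.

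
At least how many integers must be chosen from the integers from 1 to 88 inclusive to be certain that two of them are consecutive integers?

45

Partition {1, …, 88} into 44 pairs: {1,2}, {3,4}, …, {87,88}.
Choosing 44 integers — say the 44 even numbers 2, 4, …, 88 — takes one from each pair and avoids the property.
Choosing 45 forces two into the same pair by pigeonhole, and those are consecutive. So 45.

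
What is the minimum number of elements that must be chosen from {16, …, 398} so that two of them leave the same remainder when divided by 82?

83

Group the integers by remainder mod 82; there are 82 residue classes, each nonempty in this range.
Choosing one from each class (82 integers) avoids any shared remainder.
One more choice must repeat a class, so two differ by a multiple of 82. Hence 82 + 1 = 83.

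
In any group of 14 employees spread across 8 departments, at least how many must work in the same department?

2

If each of the 8 departments held at most 1, the total would be at most 8 × 1 = 8 < 14, a contradiction.
So at least one holds ⌈14/8⌉ = 2.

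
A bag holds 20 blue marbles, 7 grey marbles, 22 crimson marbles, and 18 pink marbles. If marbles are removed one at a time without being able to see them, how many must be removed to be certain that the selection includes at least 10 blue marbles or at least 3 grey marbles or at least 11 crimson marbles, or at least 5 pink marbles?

26

The worst case stops just short of every target: 9 blue, 2 grey, 10 crimson, 4 pink — 9 + 2 + 10 + 4 = 25 marbles.
One more marble must push some color to its target, so 25 + 1 = 26.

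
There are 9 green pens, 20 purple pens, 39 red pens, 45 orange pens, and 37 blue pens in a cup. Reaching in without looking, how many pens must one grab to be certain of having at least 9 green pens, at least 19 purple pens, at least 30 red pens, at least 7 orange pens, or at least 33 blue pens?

The worst case stops just short of every target: 8 green, 18 purple, 29 red, 6 orange, 32 blue — 8 + 18 + 29 + 6 + 32 = 93 pens.
One more pen must push some ink color to its target, so 93 + 1 = 94.

94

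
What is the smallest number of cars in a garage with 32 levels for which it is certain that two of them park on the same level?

33

There are 32 levels acting as pigeonholes.
With 32 cars we could place one in each, avoiding any repeat.
One more forces some class to hold 2, so 32 + 1 = 33.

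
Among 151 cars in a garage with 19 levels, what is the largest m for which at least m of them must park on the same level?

If each of the 19 levels held at most 7, the total would be at most 19 × 7 = 133 < 151, a contradiction.
So at least one holds ⌈151/19⌉ = 8.

8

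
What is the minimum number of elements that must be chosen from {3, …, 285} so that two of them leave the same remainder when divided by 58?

59

Use the pigeonhole principle on residue classes: group the integers by remainder mod 58; there are 58 residue classes, each nonempty in this range.
Choosing one from each class (58 integers) avoids any shared remainder.
One more choice must repeat a class, so two differ by a multiple of 58. Hence 58 + 1 = 59.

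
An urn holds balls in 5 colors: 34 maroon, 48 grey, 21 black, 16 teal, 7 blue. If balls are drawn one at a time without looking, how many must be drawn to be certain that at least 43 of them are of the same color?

Treat the 5 colors as pigeonholes.
In the worst case we take at most 42 of each color, but all 34 maroon, all 21 black, all 16 teal, and all 7 blue (fewer than 42), giving 34 + 42 + 21 + 16 + 7 = 120.
One more ball then forces some color to 43, so 120 + 1 = 121.

121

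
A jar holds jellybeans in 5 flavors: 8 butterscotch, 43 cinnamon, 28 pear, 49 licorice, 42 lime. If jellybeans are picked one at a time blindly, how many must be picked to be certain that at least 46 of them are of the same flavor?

In the worst case we take at most 45 of each flavor, but all 8 butterscotch, all 43 cinnamon, all 28 pear, and all 42 lime (fewer than 45), giving 8 + 43 + 28 + 45 + 42 = 166.
One more jellybean then forces some flavor to 46, so 166 + 1 = 167.

167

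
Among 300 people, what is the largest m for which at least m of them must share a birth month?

There are 12 months of the year, which serve as the pigeonholes.
If each of the 12 months of the year held at most 24, the total would be at most 12 × 24 = 288 < 300, a contradiction.
So at least one holds ⌈300/12⌉ = 25.

25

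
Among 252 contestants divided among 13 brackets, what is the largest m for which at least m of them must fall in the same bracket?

The 252 contestants fall into 13 brackets.
If each of the 13 brackets held at most 19, the total would be at most 13 × 19 = 247 < 252, a contradiction.
So at least one holds ⌈252/13⌉ = 20.

20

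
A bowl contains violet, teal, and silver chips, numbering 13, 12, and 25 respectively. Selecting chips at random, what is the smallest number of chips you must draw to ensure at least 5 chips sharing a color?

Treat the 3 colors as pigeonholes.
The worst case takes 4 chips of each color without reaching 5 of any: 3 × 4 = 12.
The next chip must bring some color to 5, so 12 + 1 = 13.

13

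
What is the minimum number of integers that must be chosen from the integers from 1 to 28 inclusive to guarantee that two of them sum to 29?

Partition {1, …, 28} into 14 pairs: {1,28}, {2,27}, …, {14,15}.
Choosing 14 integers — say the integers 1 through 14 — takes one from each pair and avoids the property.
Choosing 15 forces two into the same pair by pigeonhole, and those sum to 29. So 15.

15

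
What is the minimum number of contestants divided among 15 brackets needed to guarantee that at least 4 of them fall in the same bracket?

46

There are 15 brackets acting as pigeonholes.
With 15 × 3 = 45 contestants we could place exactly 3 in each, with no class reaching 4.
One more forces some class to hold 4, so 45 + 1 = 46.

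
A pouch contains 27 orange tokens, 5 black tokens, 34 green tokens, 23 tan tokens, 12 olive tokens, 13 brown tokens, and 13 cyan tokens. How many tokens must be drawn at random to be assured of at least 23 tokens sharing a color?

110

Treat the 7 colors as pigeonholes.
In the worst case we take at most 22 of each color, but all 5 black, all 12 olive, all 13 brown, and all 13 cyan (fewer than 22), giving 22 + 5 + 22 + 22 + 12 + 13 + 13 = 109.
One more token then forces some color to 23, so 109 + 1 = 110.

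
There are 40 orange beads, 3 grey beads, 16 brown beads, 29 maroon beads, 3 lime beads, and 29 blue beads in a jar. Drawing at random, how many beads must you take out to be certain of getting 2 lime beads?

The worst case draws every non-lime bead first: 40 + 3 + 16 + 29 + 29 = 117.
The next 2 draws are then forced to be lime, giving 117 + 2 = 119.

119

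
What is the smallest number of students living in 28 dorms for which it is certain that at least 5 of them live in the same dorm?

There are 28 dorms acting as pigeonholes.
With 28 × 4 = 112 students we could place exactly 4 in each, with no class reaching 5.
One more forces some class to hold 5, so 112 + 1 = 113.

113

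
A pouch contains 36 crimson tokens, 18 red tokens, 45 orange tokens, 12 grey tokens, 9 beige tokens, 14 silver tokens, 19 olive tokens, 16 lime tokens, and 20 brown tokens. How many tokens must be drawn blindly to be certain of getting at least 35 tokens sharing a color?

177

Treat the 9 colors as pigeonholes.
In the worst case we take at most 34 of each color, but all 18 red, all 12 grey, all 9 beige, all 14 silver, all 19 olive, all 16 lime, and all 20 brown (fewer than 34), giving 34 + 18 + 34 + 12 + 9 + 14 + 19 + 16 + 20 = 176.
One more token then forces some color to 35, so 176 + 1 = 177.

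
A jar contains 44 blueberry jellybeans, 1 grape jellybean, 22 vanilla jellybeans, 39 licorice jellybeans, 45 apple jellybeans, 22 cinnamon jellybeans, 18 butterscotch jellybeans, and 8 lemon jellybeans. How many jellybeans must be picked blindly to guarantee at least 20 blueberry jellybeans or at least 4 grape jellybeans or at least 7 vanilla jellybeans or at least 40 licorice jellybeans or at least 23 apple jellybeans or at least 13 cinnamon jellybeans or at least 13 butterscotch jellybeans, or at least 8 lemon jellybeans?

119

The worst case stops just short of every target: 19 blueberry, all 1 grape, 6 vanilla, 39 licorice, 22 apple, 12 cinnamon, 12 butterscotch, 7 lemon — 19 + 1 + 6 + 39 + 22 + 12 + 12 + 7 = 118 jellybeans.
One more jellybean must push some flavor to its target, so 118 + 1 = 119.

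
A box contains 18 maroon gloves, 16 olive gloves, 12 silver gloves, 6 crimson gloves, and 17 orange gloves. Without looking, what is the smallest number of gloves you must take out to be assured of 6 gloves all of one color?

26

Treat the 5 colors as pigeonholes.
The worst case takes 5 gloves of each color without reaching 6 of any: 5 × 5 = 25.
The next glove must bring some color to 6, so 25 + 1 = 26.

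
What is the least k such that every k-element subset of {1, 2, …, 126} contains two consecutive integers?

64

Partition {1, …, 126} into 63 pairs: {1,2}, {3,4}, …, {125,126}.
Choosing 63 integers — say the 63 even numbers 2, 4, …, 126 — takes one from each pair and avoids the property.
Choosing 64 forces two into the same pair by pigeonhole, and those are consecutive. So 64.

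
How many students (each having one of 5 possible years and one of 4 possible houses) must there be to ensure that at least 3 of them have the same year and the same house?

41

There are 5 × 4 = 20 (year, house) combinations acting as pigeonholes.
With 20 × 2 = 40 students we could place exactly 2 in each, with no (year, house) pair reaching 3.
One more forces some (year, house) pair to hold 3, so 40 + 1 = 41.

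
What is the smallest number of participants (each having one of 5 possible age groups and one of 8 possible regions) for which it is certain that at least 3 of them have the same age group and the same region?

81

There are 5 × 8 = 40 (age group, region) combinations acting as pigeonholes.
With 40 × 2 = 80 participants we could place exactly 2 in each, with no (age group, region) pair reaching 3.
One more forces some (age group, region) pair to hold 3, so 80 + 1 = 81.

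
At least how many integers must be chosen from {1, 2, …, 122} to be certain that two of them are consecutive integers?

62

Partition {1, …, 122} into 61 pairs: {1,2}, {3,4}, …, {121,122}.
Choosing 61 integers — say the 61 even numbers 2, 4, …, 122 — takes one from each pair and avoids the property.
Choosing 62 forces two into the same pair by pigeonhole, and those are consecutive. So 62.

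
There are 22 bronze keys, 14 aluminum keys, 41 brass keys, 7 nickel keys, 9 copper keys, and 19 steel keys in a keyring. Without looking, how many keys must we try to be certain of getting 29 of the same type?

100

Treat the 6 types as pigeonholes.
In the worst case we take at most 28 of each type, but all 22 bronze, all 14 aluminum, all 7 nickel, all 9 copper, and all 19 steel (fewer than 28), giving 22 + 14 + 28 + 7 + 9 + 19 = 99.
One more key then forces some type to 29, so 99 + 1 = 100.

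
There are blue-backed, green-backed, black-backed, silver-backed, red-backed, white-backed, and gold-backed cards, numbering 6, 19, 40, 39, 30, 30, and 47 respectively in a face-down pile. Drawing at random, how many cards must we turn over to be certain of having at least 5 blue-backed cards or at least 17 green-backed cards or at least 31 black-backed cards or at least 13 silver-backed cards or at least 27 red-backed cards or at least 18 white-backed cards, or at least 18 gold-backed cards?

123

Each of the 7 back colors has its own threshold; avoid all of them simultaneously.
The worst case stops just short of every target: 4 blue-backed, 16 green-backed, 30 black-backed, 12 silver-backed, 26 red-backed, 17 white-backed, 17 gold-backed — 4 + 16 + 30 + 12 + 26 + 17 + 17 = 122 cards.
One more card must push some back color to its target, so 122 + 1 = 123.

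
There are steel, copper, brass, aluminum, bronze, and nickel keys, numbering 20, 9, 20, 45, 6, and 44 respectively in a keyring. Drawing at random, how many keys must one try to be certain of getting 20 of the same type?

In the worst case we take at most 19 of each type, but all 9 copper and all 6 bronze (fewer than 19), giving 19 + 9 + 19 + 19 + 6 + 19 = 91.
One more key then forces some type to 20, so 91 + 1 = 92.

92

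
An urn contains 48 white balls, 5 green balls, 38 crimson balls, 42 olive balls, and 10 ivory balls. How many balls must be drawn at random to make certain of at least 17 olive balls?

The worst case draws every non-olive ball first: 48 + 5 + 38 + 10 = 101.
The next 17 draws are then forced to be olive, giving 101 + 17 = 118.

118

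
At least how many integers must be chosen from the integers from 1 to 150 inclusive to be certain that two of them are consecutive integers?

Partition {1, …, 150} into 75 pairs: {1,2}, {3,4}, …, {149,150}.
Choosing 75 integers — say the 75 even numbers 2, 4, …, 150 — takes one from each pair and avoids the property.
Choosing 76 forces two into the same pair by pigeonhole, and those are consecutive. So 76.

76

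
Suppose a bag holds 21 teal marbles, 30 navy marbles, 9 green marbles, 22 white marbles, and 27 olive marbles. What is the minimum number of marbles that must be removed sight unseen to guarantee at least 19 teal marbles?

To avoid teal marbles as long as possible, exhaust the other 4 colors first.
The worst case draws every non-teal marble first: 30 + 9 + 22 + 27 = 88.
The next 19 draws are then forced to be teal, giving 88 + 19 = 107.

107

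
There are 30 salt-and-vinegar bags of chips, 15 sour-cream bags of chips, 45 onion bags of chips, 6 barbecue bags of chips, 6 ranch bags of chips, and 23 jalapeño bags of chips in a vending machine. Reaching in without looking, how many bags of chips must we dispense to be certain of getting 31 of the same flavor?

In the worst case we take at most 30 of each flavor, but all 15 sour-cream, all 6 barbecue, all 6 ranch, and all 23 jalapeño (fewer than 30), giving 30 + 15 + 30 + 6 + 6 + 23 = 110.
One more bag of chips then forces some flavor to 31, so 110 + 1 = 111.

111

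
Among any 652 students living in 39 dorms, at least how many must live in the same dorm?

The 652 students fall into 39 dorms.
If each of the 39 dorms held at most 16, the total would be at most 39 × 16 = 624 < 652, a contradiction.
So at least one holds ⌈652/39⌉ = 17.

17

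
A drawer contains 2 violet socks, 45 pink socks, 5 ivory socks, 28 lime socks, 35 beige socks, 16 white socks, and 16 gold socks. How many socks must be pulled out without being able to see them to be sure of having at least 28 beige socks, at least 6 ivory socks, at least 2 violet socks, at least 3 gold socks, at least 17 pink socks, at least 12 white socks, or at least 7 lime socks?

69

The worst case stops just short of every target: 1 violet, 16 pink, 5 ivory, 6 lime, 27 beige, 11 white, 2 gold — 1 + 16 + 5 + 6 + 27 + 11 + 2 = 68 socks.
One more sock must push some color to its target, so 68 + 1 = 69.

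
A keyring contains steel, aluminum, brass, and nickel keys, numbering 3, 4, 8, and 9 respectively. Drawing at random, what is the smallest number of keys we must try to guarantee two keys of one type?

Treat the 4 types as pigeonholes.
The worst case takes 1 key of each type without reaching 2 of any: 4 × 1 = 4.
The next key must bring some type to 2, so 4 + 1 = 5.

5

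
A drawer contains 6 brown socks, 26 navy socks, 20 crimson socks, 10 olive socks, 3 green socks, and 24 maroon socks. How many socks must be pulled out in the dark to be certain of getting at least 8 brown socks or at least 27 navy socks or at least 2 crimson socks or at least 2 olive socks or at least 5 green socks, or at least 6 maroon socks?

The worst case stops just short of every target: all 6 brown, 26 navy, 1 crimson, 1 olive, all 3 green, 5 maroon — 6 + 26 + 1 + 1 + 3 + 5 = 42 socks.
One more sock must push some color to its target, so 42 + 1 = 43.

43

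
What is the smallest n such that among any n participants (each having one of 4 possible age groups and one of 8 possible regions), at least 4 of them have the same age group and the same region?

There are 4 × 8 = 32 (age group, region) combinations acting as pigeonholes.
With 32 × 3 = 96 participants we could place exactly 3 in each, with no (age group, region) pair reaching 4.
One more forces some (age group, region) pair to hold 4, so 96 + 1 = 97.

97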